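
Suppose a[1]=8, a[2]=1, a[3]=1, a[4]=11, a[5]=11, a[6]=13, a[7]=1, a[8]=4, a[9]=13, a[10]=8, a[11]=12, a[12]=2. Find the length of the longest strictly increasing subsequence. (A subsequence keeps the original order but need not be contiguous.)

4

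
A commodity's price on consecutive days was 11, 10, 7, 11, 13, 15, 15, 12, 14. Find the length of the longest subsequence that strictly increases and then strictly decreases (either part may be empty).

inc[i] = longest strictly increasing subsequence ending at i; dec[i] = longest strictly decreasing subsequence starting at i:
i:      1  2  3  4  5  6  7  8  9
a[i]:  11 10  7 11 13 15 15 12 14
inc:    1  1  1  2  3  4  4  3  4
dec:    3  2  1  1  2  2  2  1  1
Best peak at i=6 (value 15): inc=4, dec=2, length 4+2−1 = 5.

5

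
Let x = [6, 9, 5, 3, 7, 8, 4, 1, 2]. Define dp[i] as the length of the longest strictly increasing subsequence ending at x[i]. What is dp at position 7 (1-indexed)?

2

dp[i] = 1 + max{dp[j] : j<i, x[j]<x[i]} (or 1 if no such j):
i:     1 2 3 4 5 6 7 8 9
x[i]:  6 9 5 3 7 8 4 1 2
dp:    1 2 1 1 2 3 2 1 2
At index 7 the value is 2.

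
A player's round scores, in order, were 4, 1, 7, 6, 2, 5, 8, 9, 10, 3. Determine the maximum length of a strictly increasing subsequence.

6

Track the smallest tail for each achievable length (strict):
4 → extends → [4]
1 → replaces 4 → [1]
7 → extends → [1, 7]
6 → replaces 7 → [1, 6]
2 → replaces 6 → [1, 2]
5 → extends → [1, 2, 5]
8 → extends → [1, 2, 5, 8]
9 → extends → [1, 2, 5, 8, 9]
10 → extends → [1, 2, 5, 8, 9, 10]
3 → replaces 5 → [1, 2, 3, 8, 9, 10]
Six tails, so the longest strictly increasing subsequence has length 6 (e.g. 1, 2, 5, 8, 9, 10).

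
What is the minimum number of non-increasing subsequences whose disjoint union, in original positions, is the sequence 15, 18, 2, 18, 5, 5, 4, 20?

Place each on the leftmost legal pile:
15 → new pile 1 (tops now [15])
18 → new pile 2 (tops now [15, 18])
2 → pile 1 (tops now [2, 18])
18 → pile 2 (tops now [2, 18])
5 → pile 2 (tops now [2, 5])
5 → pile 2 (tops now [2, 5])
4 → pile 2 (tops now [2, 4])
20 → new pile 3 (tops now [2, 4, 20])
Three piles.

3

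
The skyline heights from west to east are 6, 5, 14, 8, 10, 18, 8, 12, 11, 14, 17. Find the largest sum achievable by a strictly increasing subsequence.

67

Let S[i] be the best sum of a strictly increasing subsequence ending at i:
i:      1  2  3  4  5  6  7  8  9 10 11
a[i]:   6  5 14  8 10 18  8 12 11 14 17
S:      6  5 20 14 24 42 14 36 35 50 67
Maximum is 67 (e.g. 6 + 8 + 10 + 12 + 14 + 17).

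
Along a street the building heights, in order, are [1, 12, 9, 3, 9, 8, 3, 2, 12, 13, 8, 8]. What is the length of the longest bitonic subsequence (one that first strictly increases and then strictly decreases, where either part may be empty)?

6

inc[i] = longest strictly increasing subsequence ending at i; dec[i] = longest strictly decreasing subsequence starting at i:
i:      1  2  3  4  5  6  7  8  9 10 11 12
a[i]:   1 12  9  3  9  8  3  2 12 13  8  8
inc:    1  2  2  2  3  3  2  2  4  5  3  3
dec:    1  5  4  2  4  3  2  1  2  2  1  1
Best peak at i=2 (value 12): inc=2, dec=5, length 2+5−1 = 6.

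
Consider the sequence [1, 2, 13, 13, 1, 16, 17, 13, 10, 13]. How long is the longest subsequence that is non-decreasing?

Track the smallest tail for each achievable length (allowing ties):
1 → extends → [1]
2 → extends → [1, 2]
13 → extends → [1, 2, 13]
13 → extends → [1, 2, 13, 13]
1 → replaces 2 → [1, 1, 13, 13]
16 → extends → [1, 1, 13, 13, 16]
17 → extends → [1, 1, 13, 13, 16, 17]
13 → replaces 16 → [1, 1, 13, 13, 13, 17]
10 → replaces 13 → [1, 1, 10, 13, 13, 17]
13 → replaces 17 → [1, 1, 10, 13, 13, 13]
Six tails, so the longest non-decreasing subsequence has length 6 (e.g. 1, 2, 13, 13, 16, 17).

6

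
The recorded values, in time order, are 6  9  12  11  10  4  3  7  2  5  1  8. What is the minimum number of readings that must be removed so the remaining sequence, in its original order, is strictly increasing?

9

Fewest deletions = n − (longest strictly increasing subsequence).
Patience tails:
6 → extends → [6]
9 → extends → [6, 9]
12 → extends → [6, 9, 12]
11 → replaces 12 → [6, 9, 11]
10 → replaces 11 → [6, 9, 10]
4 → replaces 6 → [4, 9, 10]
3 → replaces 4 → [3, 9, 10]
7 → replaces 9 → [3, 7, 10]
2 → replaces 3 → [2, 7, 10]
5 → replaces 7 → [2, 5, 10]
1 → replaces 2 → [1, 5, 10]
8 → replaces 10 → [1, 5, 8]
Longest strictly increasing subsequence has length 3, so deletions = 12 − 3 = 9.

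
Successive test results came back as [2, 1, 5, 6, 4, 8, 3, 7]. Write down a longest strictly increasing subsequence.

2, 5, 6, 8

Patience tails give the LIS length; then backtrack through the dp parents:
2 → extends → [2]
1 → replaces 2 → [1]
5 → extends → [1, 5]
6 → extends → [1, 5, 6]
4 → replaces 5 → [1, 4, 6]
8 → extends → [1, 4, 6, 8]
3 → replaces 4 → [1, 3, 6, 8]
7 → replaces 8 → [1, 3, 6, 7]
Length 4; one witness is 2, 5, 6, 8.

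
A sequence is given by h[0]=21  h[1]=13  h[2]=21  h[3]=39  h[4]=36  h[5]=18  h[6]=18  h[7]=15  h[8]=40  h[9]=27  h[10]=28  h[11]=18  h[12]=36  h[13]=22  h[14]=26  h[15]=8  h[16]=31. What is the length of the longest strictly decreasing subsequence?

5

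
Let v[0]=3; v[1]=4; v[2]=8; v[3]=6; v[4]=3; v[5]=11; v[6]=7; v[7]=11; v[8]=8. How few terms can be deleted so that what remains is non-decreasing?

4

Fewest deletions = n − (longest non-decreasing subsequence).
Patience tails:
3 → extends → [3]
4 → extends → [3, 4]
8 → extends → [3, 4, 8]
6 → replaces 8 → [3, 4, 6]
3 → replaces 4 → [3, 3, 6]
11 → extends → [3, 3, 6, 11]
7 → replaces 11 → [3, 3, 6, 7]
11 → extends → [3, 3, 6, 7, 11]
8 → replaces 11 → [3, 3, 6, 7, 8]
Longest non-decreasing subsequence has length 5, so deletions = 9 − 5 = 4.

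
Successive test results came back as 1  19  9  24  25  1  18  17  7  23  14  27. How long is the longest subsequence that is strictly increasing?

5

Let dp[i] be the length of the longest such subsequence ending at index i:
i:      1  2  3  4  5  6  7  8  9 10 11 12
a[i]:   1 19  9 24 25  1 18 17  7 23 14 27
dp:     1  2  2  3  4  1  3  3  2  4  3  5
Maximum dp value is 5.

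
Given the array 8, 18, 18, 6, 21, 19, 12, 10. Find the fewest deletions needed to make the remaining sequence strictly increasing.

5

Fewest deletions = n − (longest strictly increasing subsequence).
i:      1  2  3  4  5  6  7  8
a[i]:   8 18 18  6 21 19 12 10
dp:     1  2  2  1  3  3  2  2
max dp = 3, so deletions = 8 − 3 = 5.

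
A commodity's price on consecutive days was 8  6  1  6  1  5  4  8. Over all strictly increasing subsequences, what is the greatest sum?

15

Let S[i] be the best sum of a strictly increasing subsequence ending at i:
i:      1  2  3  4  5  6  7  8
a[i]:   8  6  1  6  1  5  4  8
S:      8  6  1  7  1  6  5 15
Maximum is 15 (e.g. 1 + 6 + 8).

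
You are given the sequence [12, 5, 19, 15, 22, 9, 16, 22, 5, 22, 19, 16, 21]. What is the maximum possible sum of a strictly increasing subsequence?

Let S[i] be the best sum of a strictly increasing subsequence ending at i:
i:      1  2  3  4  5  6  7  8  9 10 11 12 13
a[i]:  12  5 19 15 22  9 16 22  5 22 19 16 21
S:     12  5 31 27 53 14 43 65  5 65 62 43 83
Maximum is 83 (e.g. 12 + 15 + 16 + 19 + 21).

83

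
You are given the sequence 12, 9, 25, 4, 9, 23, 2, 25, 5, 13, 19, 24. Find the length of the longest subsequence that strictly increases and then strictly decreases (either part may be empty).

inc[i] = longest strictly increasing subsequence ending at i; dec[i] = longest strictly decreasing subsequence starting at i:
i:      1  2  3  4  5  6  7  8  9 10 11 12
a[i]:  12  9 25  4  9 23  2 25  5 13 19 24
inc:    1  1  2  1  2  3  1  4  2  3  4  5
dec:    4  3  3  2  2  2  1  2  1  1  1  1
Best peak at i=8 (value 25): inc=4, dec=2, length 4+2−1 = 5.

5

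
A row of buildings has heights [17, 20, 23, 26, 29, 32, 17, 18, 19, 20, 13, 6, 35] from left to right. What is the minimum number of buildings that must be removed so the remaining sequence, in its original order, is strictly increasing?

6

Fewest deletions = n − (longest strictly increasing subsequence).
i:      1  2  3  4  5  6  7  8  9 10 11 12 13
a[i]:  17 20 23 26 29 32 17 18 19 20 13  6 35
dp:     1  2  3  4  5  6  1  2  3  4  1  1  7
max dp = 7, so deletions = 13 − 7 = 6.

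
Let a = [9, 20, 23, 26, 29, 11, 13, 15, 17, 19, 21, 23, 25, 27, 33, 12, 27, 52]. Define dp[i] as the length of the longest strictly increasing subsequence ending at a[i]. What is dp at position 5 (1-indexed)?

5

dp[i] = 1 + max{dp[j] : j<i, a[j]<a[i]} (or 1 if no such j):
i:      1  2  3  4  5  6  7  8  9 10 11 12 13 14 15 16 17 18
a[i]:   9 20 23 26 29 11 13 15 17 19 21 23 25 27 33 12 27 52
dp:     1  2  3  4  5  2  3  4  5  6  7  8  9 10 11  3 10 12
At index 5 the value is 5.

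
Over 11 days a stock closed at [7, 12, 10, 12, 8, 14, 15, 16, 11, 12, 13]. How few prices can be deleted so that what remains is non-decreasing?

5

Fewest deletions = n − (longest non-decreasing subsequence).
i:      1  2  3  4  5  6  7  8  9 10 11
a[i]:   7 12 10 12  8 14 15 16 11 12 13
dp:     1  2  2  3  2  4  5  6  3  4  5
max dp = 6, so deletions = 11 − 6 = 5.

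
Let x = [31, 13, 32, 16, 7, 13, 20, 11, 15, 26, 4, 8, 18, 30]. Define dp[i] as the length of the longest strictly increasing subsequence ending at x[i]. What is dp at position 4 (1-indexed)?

dp[i] = 1 + max{dp[j] : j<i, x[j]<x[i]} (or 1 if no such j):
i:      1  2  3  4  5  6  7  8  9 10 11 12 13 14
x[i]:  31 13 32 16  7 13 20 11 15 26  4  8 18 30
dp:     1  1  2  2  1  2  3  2  3  4  1  2  4  5
At index 4 the value is 2.

2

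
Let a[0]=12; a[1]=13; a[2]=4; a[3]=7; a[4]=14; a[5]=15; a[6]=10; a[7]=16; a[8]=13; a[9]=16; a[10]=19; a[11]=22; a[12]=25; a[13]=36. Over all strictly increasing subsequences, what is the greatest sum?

Let S[i] be the best sum of a strictly increasing subsequence ending at i:
i:       0   1   2   3   4   5   6   7   8   9  10  11  12  13
a[i]:   12  13   4   7  14  15  10  16  13  16  19  22  25  36
S:      12  25   4  11  39  54  21  70  34  70  89 111 136 172
Maximum is 172 (e.g. 12 + 13 + 14 + 15 + 16 + 19 + 22 + 25 + 36).

172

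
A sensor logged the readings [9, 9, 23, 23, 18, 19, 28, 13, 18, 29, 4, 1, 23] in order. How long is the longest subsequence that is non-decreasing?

6

Track the smallest tail for each achievable length (allowing ties):
9 → extends → [9]
9 → extends → [9, 9]
23 → extends → [9, 9, 23]
23 → extends → [9, 9, 23, 23]
18 → replaces 23 → [9, 9, 18, 23]
19 → replaces 23 → [9, 9, 18, 19]
28 → extends → [9, 9, 18, 19, 28]
13 → replaces 18 → [9, 9, 13, 19, 28]
18 → replaces 19 → [9, 9, 13, 18, 28]
29 → extends → [9, 9, 13, 18, 28, 29]
4 → replaces 9 → [4, 9, 13, 18, 28, 29]
1 → replaces 4 → [1, 9, 13, 18, 28, 29]
23 → replaces 28 → [1, 9, 13, 18, 23, 29]
Six tails, so the longest non-decreasing subsequence has length 6 (e.g. 9, 9, 23, 23, 28, 29).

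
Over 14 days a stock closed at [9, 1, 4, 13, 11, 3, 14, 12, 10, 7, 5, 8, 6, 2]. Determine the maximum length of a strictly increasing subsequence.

Let dp[i] be the length of the longest such subsequence ending at index i:
i:      1  2  3  4  5  6  7  8  9 10 11 12 13 14
a[i]:   9  1  4 13 11  3 14 12 10  7  5  8  6  2
dp:     1  1  2  3  3  2  4  4  3  3  3  4  4  2
Maximum dp value is 4.

4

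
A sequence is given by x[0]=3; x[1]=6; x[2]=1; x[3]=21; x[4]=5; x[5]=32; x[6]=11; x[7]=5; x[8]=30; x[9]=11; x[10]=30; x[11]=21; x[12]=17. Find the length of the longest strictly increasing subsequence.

4

Track the smallest tail for each achievable length (strict):
3 → extends → [3]
6 → extends → [3, 6]
1 → replaces 3 → [1, 6]
21 → extends → [1, 6, 21]
5 → replaces 6 → [1, 5, 21]
32 → extends → [1, 5, 21, 32]
11 → replaces 21 → [1, 5, 11, 32]
5 → already a tail → [1, 5, 11, 32]
30 → replaces 32 → [1, 5, 11, 30]
11 → already a tail → [1, 5, 11, 30]
30 → already a tail → [1, 5, 11, 30]
21 → replaces 30 → [1, 5, 11, 21]
17 → replaces 21 → [1, 5, 11, 17]
Four tails, so the longest strictly increasing subsequence has length 4 (e.g. 3, 6, 21, 32).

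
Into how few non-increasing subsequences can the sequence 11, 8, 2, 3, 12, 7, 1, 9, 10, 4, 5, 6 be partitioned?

5

Place each on the leftmost legal pile:
11 → new pile 1 (tops now [11])
8 → pile 1 (tops now [8])
2 → pile 1 (tops now [2])
3 → new pile 2 (tops now [2, 3])
12 → new pile 3 (tops now [2, 3, 12])
7 → pile 3 (tops now [2, 3, 7])
1 → pile 1 (tops now [1, 3, 7])
9 → new pile 4 (tops now [1, 3, 7, 9])
10 → new pile 5 (tops now [1, 3, 7, 9, 10])
4 → pile 3 (tops now [1, 3, 4, 9, 10])
5 → pile 4 (tops now [1, 3, 4, 5, 10])
6 → pile 5 (tops now [1, 3, 4, 5, 6])
Five piles.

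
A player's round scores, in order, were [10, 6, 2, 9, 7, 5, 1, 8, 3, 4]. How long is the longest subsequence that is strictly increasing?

Let dp[i] be the length of the longest such subsequence ending at index i:
i:      1  2  3  4  5  6  7  8  9 10
a[i]:  10  6  2  9  7  5  1  8  3  4
dp:     1  1  1  2  2  2  1  3  2  3
Maximum dp value is 3.

3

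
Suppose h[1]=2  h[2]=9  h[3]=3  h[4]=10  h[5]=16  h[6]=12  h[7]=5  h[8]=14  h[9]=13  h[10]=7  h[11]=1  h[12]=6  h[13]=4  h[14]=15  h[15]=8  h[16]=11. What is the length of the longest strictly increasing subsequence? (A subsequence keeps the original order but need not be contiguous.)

Let dp[i] be the length of the longest such subsequence ending at index i:
i:      1  2  3  4  5  6  7  8  9 10 11 12 13 14 15 16
h[i]:   2  9  3 10 16 12  5 14 13  7  1  6  4 15  8 11
dp:     1  2  2  3  4  4  3  5  5  4  1  4  3  6  5  6
Maximum dp value is 6.

6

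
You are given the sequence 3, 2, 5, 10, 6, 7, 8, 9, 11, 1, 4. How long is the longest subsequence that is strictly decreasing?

Negate each value so 'decreasing' becomes 'increasing', then run patience tails on the negated sequence:
-3 → extends → [-3]
-2 → extends → [-3, -2]
-5 → replaces -3 → [-5, -2]
-10 → replaces -5 → [-10, -2]
-6 → replaces -2 → [-10, -6]
-7 → replaces -6 → [-10, -7]
-8 → replaces -7 → [-10, -8]
-9 → replaces -8 → [-10, -9]
-11 → replaces -10 → [-11, -9]
-1 → extends → [-11, -9, -1]
-4 → replaces -1 → [-11, -9, -4]
Three tails, so the longest strictly decreasing subsequence of the original has length 3.

3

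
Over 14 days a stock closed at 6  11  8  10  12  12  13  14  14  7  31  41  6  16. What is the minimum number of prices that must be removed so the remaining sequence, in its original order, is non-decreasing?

Fewest deletions = n − (longest non-decreasing subsequence).
i:      1  2  3  4  5  6  7  8  9 10 11 12 13 14
a[i]:   6 11  8 10 12 12 13 14 14  7 31 41  6 16
dp:     1  2  2  3  4  5  6  7  8  2  9 10  2  9
max dp = 10, so deletions = 14 − 10 = 4.

4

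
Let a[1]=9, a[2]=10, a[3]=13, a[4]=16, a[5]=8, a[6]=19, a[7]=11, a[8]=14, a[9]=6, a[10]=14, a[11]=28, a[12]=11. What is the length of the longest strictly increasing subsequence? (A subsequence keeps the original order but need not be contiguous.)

Track the smallest tail for each achievable length (strict):
9 → extends → [9]
10 → extends → [9, 10]
13 → extends → [9, 10, 13]
16 → extends → [9, 10, 13, 16]
8 → replaces 9 → [8, 10, 13, 16]
19 → extends → [8, 10, 13, 16, 19]
11 → replaces 13 → [8, 10, 11, 16, 19]
14 → replaces 16 → [8, 10, 11, 14, 19]
6 → replaces 8 → [6, 10, 11, 14, 19]
14 → already a tail → [6, 10, 11, 14, 19]
28 → extends → [6, 10, 11, 14, 19, 28]
11 → already a tail → [6, 10, 11, 14, 19, 28]
Six tails, so the longest strictly increasing subsequence has length 6 (e.g. 9, 10, 13, 16, 19, 28).

6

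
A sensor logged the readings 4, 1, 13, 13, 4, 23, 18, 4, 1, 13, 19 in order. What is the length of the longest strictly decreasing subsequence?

Negate each value so 'decreasing' becomes 'increasing', then run patience tails on the negated sequence:
-4 → extends → [-4]
-1 → extends → [-4, -1]
-13 → replaces -4 → [-13, -1]
-13 → already a tail → [-13, -1]
-4 → replaces -1 → [-13, -4]
-23 → replaces -13 → [-23, -4]
-18 → replaces -4 → [-23, -18]
-4 → extends → [-23, -18, -4]
-1 → extends → [-23, -18, -4, -1]
-13 → replaces -4 → [-23, -18, -13, -1]
-19 → replaces -18 → [-23, -19, -13, -1]
Four tails, so the longest strictly decreasing subsequence of the original has length 4.

4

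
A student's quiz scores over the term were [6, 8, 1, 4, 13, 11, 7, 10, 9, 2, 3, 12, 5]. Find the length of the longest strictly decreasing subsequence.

Let dp[i] be the longest strictly decreasing subsequence ending at i:
i:      1  2  3  4  5  6  7  8  9 10 11 12 13
a[i]:   6  8  1  4 13 11  7 10  9  2  3 12  5
dp:     1  1  2  2  1  2  3  3  4  5  5  2  5
Maximum is 5.

5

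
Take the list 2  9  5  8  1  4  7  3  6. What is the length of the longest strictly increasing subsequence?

Track the smallest tail for each achievable length (strict):
2 → extends → [2]
9 → extends → [2, 9]
5 → replaces 9 → [2, 5]
8 → extends → [2, 5, 8]
1 → replaces 2 → [1, 5, 8]
4 → replaces 5 → [1, 4, 8]
7 → replaces 8 → [1, 4, 7]
3 → replaces 4 → [1, 3, 7]
6 → replaces 7 → [1, 3, 6]
Three tails, so the longest strictly increasing subsequence has length 3 (e.g. 2, 5, 8).

3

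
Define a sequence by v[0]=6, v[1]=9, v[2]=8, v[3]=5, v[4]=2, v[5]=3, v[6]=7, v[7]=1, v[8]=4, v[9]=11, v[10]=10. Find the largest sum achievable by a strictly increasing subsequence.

Let S[i] be the best sum of a strictly increasing subsequence ending at i:
i:      0  1  2  3  4  5  6  7  8  9 10
v[i]:   6  9  8  5  2  3  7  1  4 11 10
S:      6 15 14  5  2  5 13  1  9 26 25
Maximum is 26 (e.g. 6 + 9 + 11).

26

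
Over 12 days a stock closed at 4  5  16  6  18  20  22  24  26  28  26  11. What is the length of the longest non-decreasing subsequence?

Let dp[i] be the length of the longest such subsequence ending at index i:
i:      1  2  3  4  5  6  7  8  9 10 11 12
a[i]:   4  5 16  6 18 20 22 24 26 28 26 11
dp:     1  2  3  3  4  5  6  7  8  9  9  4
Maximum dp value is 9.

9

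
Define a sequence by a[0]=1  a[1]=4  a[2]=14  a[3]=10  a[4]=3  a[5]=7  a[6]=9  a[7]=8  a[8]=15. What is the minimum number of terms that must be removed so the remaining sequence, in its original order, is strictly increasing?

Fewest deletions = n − (longest strictly increasing subsequence).
Patience tails:
1 → extends → [1]
4 → extends → [1, 4]
14 → extends → [1, 4, 14]
10 → replaces 14 → [1, 4, 10]
3 → replaces 4 → [1, 3, 10]
7 → replaces 10 → [1, 3, 7]
9 → extends → [1, 3, 7, 9]
8 → replaces 9 → [1, 3, 7, 8]
15 → extends → [1, 3, 7, 8, 15]
Longest strictly increasing subsequence has length 5, so deletions = 9 − 5 = 4.

4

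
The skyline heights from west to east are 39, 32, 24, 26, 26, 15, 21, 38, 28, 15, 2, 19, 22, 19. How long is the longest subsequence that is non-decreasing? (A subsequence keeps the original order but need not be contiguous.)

4

Let dp[i] be the length of the longest such subsequence ending at index i:
i:      1  2  3  4  5  6  7  8  9 10 11 12 13 14
a[i]:  39 32 24 26 26 15 21 38 28 15  2 19 22 19
dp:     1  1  1  2  3  1  2  4  4  2  1  3  4  4
Maximum dp value is 4.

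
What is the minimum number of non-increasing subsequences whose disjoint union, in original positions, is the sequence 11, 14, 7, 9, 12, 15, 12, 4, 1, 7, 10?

4

Place each on the leftmost legal pile:
11 → new pile 1 (tops now [11])
14 → new pile 2 (tops now [11, 14])
7 → pile 1 (tops now [7, 14])
9 → pile 2 (tops now [7, 9])
12 → new pile 3 (tops now [7, 9, 12])
15 → new pile 4 (tops now [7, 9, 12, 15])
12 → pile 3 (tops now [7, 9, 12, 15])
4 → pile 1 (tops now [4, 9, 12, 15])
1 → pile 1 (tops now [1, 9, 12, 15])
7 → pile 2 (tops now [1, 7, 12, 15])
10 → pile 3 (tops now [1, 7, 10, 15])
Four piles.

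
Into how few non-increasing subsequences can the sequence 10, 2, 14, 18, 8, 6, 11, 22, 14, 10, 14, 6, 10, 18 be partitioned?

5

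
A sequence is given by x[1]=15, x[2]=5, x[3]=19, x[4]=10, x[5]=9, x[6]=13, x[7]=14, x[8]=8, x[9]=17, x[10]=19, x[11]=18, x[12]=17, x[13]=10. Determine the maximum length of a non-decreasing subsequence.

6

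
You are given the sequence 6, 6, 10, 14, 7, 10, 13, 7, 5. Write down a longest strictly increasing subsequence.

Patience tails give the LIS length; then backtrack through the dp parents:
6 → extends → [6]
6 → already a tail → [6]
10 → extends → [6, 10]
14 → extends → [6, 10, 14]
7 → replaces 10 → [6, 7, 14]
10 → replaces 14 → [6, 7, 10]
13 → extends → [6, 7, 10, 13]
7 → already a tail → [6, 7, 10, 13]
5 → replaces 6 → [5, 7, 10, 13]
Length 4; one witness is 6, 7, 10, 13.

6, 7, 10, 13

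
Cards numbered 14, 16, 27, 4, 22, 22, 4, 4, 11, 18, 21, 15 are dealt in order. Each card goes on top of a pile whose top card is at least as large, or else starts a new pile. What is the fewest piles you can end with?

The minimum number of non-increasing subsequences covering a sequence equals the length of its longest strictly increasing subsequence.
LIS length is 4 (e.g. 14, 16, 18, 21), so 4 piles are needed.

4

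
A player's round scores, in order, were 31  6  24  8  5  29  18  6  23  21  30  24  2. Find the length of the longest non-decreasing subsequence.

Track the smallest tail for each achievable length (allowing ties):
31 → extends → [31]
6 → replaces 31 → [6]
24 → extends → [6, 24]
8 → replaces 24 → [6, 8]
5 → replaces 6 → [5, 8]
29 → extends → [5, 8, 29]
18 → replaces 29 → [5, 8, 18]
6 → replaces 8 → [5, 6, 18]
23 → extends → [5, 6, 18, 23]
21 → replaces 23 → [5, 6, 18, 21]
30 → extends → [5, 6, 18, 21, 30]
24 → replaces 30 → [5, 6, 18, 21, 24]
2 → replaces 5 → [2, 6, 18, 21, 24]
Five tails, so the longest non-decreasing subsequence has length 5 (e.g. 6, 8, 18, 23, 30).

5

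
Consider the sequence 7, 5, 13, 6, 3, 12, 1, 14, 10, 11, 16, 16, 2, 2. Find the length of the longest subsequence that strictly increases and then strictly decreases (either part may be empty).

6

inc[i] = longest strictly increasing subsequence ending at i; dec[i] = longest strictly decreasing subsequence starting at i:
i:      1  2  3  4  5  6  7  8  9 10 11 12 13 14
a[i]:   7  5 13  6  3 12  1 14 10 11 16 16  2  2
inc:    1  1  2  2  1  3  1  4  3  4  5  5  2  2
dec:    4  3  4  3  2  3  1  3  2  2  2  2  1  1
Best peak at i=8 (value 14): inc=4, dec=3, length 4+3−1 = 6.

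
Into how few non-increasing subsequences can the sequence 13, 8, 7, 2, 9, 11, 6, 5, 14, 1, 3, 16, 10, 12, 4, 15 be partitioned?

5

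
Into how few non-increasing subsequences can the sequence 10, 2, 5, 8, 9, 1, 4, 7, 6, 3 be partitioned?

The minimum number of non-increasing subsequences covering a sequence equals the length of its longest strictly increasing subsequence.
LIS length is 4 (e.g. 2, 5, 8, 9), so 4 piles are needed.

4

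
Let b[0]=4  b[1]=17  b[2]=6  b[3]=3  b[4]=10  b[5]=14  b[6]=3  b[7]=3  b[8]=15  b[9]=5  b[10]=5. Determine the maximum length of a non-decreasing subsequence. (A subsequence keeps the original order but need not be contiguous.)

5

Let dp[i] be the length of the longest such subsequence ending at index i:
i:      0  1  2  3  4  5  6  7  8  9 10
b[i]:   4 17  6  3 10 14  3  3 15  5  5
dp:     1  2  2  1  3  4  2  3  5  4  5
Maximum dp value is 5.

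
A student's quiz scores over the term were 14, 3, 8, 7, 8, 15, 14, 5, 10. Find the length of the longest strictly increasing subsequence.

4

Track the smallest tail for each achievable length (strict):
14 → extends → [14]
3 → replaces 14 → [3]
8 → extends → [3, 8]
7 → replaces 8 → [3, 7]
8 → extends → [3, 7, 8]
15 → extends → [3, 7, 8, 15]
14 → replaces 15 → [3, 7, 8, 14]
5 → replaces 7 → [3, 5, 8, 14]
10 → replaces 14 → [3, 5, 8, 10]
Four tails, so the longest strictly increasing subsequence has length 4 (e.g. 3, 7, 8, 15).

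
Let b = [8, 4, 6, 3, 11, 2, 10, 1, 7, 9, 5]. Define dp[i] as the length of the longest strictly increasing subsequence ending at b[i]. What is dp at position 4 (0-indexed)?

3

dp[i] = 1 + max{dp[j] : j<i, b[j]<b[i]} (or 1 if no such j):
i:      0  1  2  3  4  5  6  7  8  9 10
b[i]:   8  4  6  3 11  2 10  1  7  9  5
dp:     1  1  2  1  3  1  3  1  3  4  2
At index 4 the value is 3.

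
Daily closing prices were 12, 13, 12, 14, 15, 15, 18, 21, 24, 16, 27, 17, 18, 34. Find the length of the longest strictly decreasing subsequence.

2

Let dp[i] be the longest strictly decreasing subsequence ending at i:
i:      1  2  3  4  5  6  7  8  9 10 11 12 13 14
a[i]:  12 13 12 14 15 15 18 21 24 16 27 17 18 34
dp:     1  1  2  1  1  1  1  1  1  2  1  2  2  1
Maximum is 2.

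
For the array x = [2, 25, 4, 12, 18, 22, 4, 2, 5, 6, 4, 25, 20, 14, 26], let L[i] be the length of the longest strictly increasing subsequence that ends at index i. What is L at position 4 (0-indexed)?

4

dp[i] = 1 + max{dp[j] : j<i, x[j]<x[i]} (or 1 if no such j):
i:      0  1  2  3  4  5  6  7  8  9 10 11 12 13 14
x[i]:   2 25  4 12 18 22  4  2  5  6  4 25 20 14 26
dp:     1  2  2  3  4  5  2  1  3  4  2  6  5  5  7
At index 4 the value is 4.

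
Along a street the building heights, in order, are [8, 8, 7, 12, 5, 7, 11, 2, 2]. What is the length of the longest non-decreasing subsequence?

3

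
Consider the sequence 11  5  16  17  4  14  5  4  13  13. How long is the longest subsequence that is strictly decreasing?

Let dp[i] be the longest strictly decreasing subsequence ending at i:
i:      1  2  3  4  5  6  7  8  9 10
a[i]:  11  5 16 17  4 14  5  4 13 13
dp:     1  2  1  1  3  2  3  4  3  3
Maximum is 4.

4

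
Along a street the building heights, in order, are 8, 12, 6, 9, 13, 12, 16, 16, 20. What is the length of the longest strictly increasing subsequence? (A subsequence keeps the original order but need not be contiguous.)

5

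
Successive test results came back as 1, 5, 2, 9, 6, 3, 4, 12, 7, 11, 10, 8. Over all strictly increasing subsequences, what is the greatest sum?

Let S[i] be the best sum of a strictly increasing subsequence ending at i:
i:      1  2  3  4  5  6  7  8  9 10 11 12
a[i]:   1  5  2  9  6  3  4 12  7 11 10  8
S:      1  6  3 15 12  6 10 27 19 30 29 27
Maximum is 30 (e.g. 1 + 5 + 6 + 7 + 11).

30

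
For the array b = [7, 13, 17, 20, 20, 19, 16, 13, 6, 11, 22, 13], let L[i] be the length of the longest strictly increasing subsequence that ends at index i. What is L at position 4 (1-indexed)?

4

dp[i] = 1 + max{dp[j] : j<i, b[j]<b[i]} (or 1 if no such j):
i:      1  2  3  4  5  6  7  8  9 10 11 12
b[i]:   7 13 17 20 20 19 16 13  6 11 22 13
dp:     1  2  3  4  4  4  3  2  1  2  5  3
At index 4 the value is 4.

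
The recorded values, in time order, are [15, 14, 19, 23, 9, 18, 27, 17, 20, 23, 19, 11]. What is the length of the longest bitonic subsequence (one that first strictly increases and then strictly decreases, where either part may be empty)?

inc[i] = longest strictly increasing subsequence ending at i; dec[i] = longest strictly decreasing subsequence starting at i:
i:      1  2  3  4  5  6  7  8  9 10 11 12
a[i]:  15 14 19 23  9 18 27 17 20 23 19 11
inc:    1  1  2  3  1  2  4  2  3  4  3  2
dec:    3  2  4  4  1  3  4  2  3  3  2  1
Best peak at i=7 (value 27): inc=4, dec=4, length 4+4−1 = 7.

7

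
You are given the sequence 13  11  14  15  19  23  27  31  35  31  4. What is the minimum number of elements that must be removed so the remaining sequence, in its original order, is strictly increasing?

3

Fewest deletions = n − (longest strictly increasing subsequence).
Patience tails:
13 → extends → [13]
11 → replaces 13 → [11]
14 → extends → [11, 14]
15 → extends → [11, 14, 15]
19 → extends → [11, 14, 15, 19]
23 → extends → [11, 14, 15, 19, 23]
27 → extends → [11, 14, 15, 19, 23, 27]
31 → extends → [11, 14, 15, 19, 23, 27, 31]
35 → extends → [11, 14, 15, 19, 23, 27, 31, 35]
31 → already a tail → [11, 14, 15, 19, 23, 27, 31, 35]
4 → replaces 11 → [4, 14, 15, 19, 23, 27, 31, 35]
Longest strictly increasing subsequence has length 8, so deletions = 11 − 8 = 3.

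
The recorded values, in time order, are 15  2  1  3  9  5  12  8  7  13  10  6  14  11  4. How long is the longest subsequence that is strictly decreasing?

6

Let dp[i] be the longest strictly decreasing subsequence ending at i:
i:      1  2  3  4  5  6  7  8  9 10 11 12 13 14 15
a[i]:  15  2  1  3  9  5 12  8  7 13 10  6 14 11  4
dp:     1  2  3  2  2  3  2  3  4  2  3  5  2  3  6
Maximum is 6.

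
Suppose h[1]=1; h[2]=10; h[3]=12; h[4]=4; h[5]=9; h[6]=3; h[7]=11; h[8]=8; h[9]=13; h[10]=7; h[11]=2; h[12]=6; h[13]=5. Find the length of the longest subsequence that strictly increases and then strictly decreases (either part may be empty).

inc[i] = longest strictly increasing subsequence ending at i; dec[i] = longest strictly decreasing subsequence starting at i:
i:      1  2  3  4  5  6  7  8  9 10 11 12 13
h[i]:   1 10 12  4  9  3 11  8 13  7  2  6  5
inc:    1  2  3  2  3  2  4  3  5  3  2  3  3
dec:    1  6  6  3  5  2  5  4  4  3  1  2  1
Best peak at i=3 (value 12): inc=3, dec=6, length 3+6−1 = 8.

8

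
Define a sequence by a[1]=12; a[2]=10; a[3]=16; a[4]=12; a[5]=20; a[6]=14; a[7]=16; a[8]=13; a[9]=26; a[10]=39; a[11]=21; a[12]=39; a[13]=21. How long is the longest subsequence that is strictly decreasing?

Let dp[i] be the longest strictly decreasing subsequence ending at i:
i:      1  2  3  4  5  6  7  8  9 10 11 12 13
a[i]:  12 10 16 12 20 14 16 13 26 39 21 39 21
dp:     1  2  1  2  1  2  2  3  1  1  2  1  2
Maximum is 3.

3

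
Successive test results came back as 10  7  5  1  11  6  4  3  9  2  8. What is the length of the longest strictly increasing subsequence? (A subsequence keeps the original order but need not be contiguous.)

Track the smallest tail for each achievable length (strict):
10 → extends → [10]
7 → replaces 10 → [7]
5 → replaces 7 → [5]
1 → replaces 5 → [1]
11 → extends → [1, 11]
6 → replaces 11 → [1, 6]
4 → replaces 6 → [1, 4]
3 → replaces 4 → [1, 3]
9 → extends → [1, 3, 9]
2 → replaces 3 → [1, 2, 9]
8 → replaces 9 → [1, 2, 8]
Three tails, so the longest strictly increasing subsequence has length 3 (e.g. 5, 6, 9).

3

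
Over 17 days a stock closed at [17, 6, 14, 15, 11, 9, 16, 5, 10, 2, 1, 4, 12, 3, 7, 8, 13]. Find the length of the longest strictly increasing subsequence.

5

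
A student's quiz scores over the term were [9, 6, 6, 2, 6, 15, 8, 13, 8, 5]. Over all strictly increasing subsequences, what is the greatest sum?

29

Let S[i] be the best sum of a strictly increasing subsequence ending at i:
i:      1  2  3  4  5  6  7  8  9 10
a[i]:   9  6  6  2  6 15  8 13  8  5
S:      9  6  6  2  8 24 16 29 16  7
Maximum is 29 (e.g. 2 + 6 + 8 + 13).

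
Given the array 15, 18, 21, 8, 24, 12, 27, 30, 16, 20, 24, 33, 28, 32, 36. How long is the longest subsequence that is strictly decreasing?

2

Let dp[i] be the longest strictly decreasing subsequence ending at i:
i:      1  2  3  4  5  6  7  8  9 10 11 12 13 14 15
a[i]:  15 18 21  8 24 12 27 30 16 20 24 33 28 32 36
dp:     1  1  1  2  1  2  1  1  2  2  2  1  2  2  1
Maximum is 2.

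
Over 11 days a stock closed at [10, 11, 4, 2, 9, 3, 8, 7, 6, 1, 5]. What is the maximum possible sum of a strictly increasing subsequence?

21

Let S[i] be the best sum of a strictly increasing subsequence ending at i:
i:      1  2  3  4  5  6  7  8  9 10 11
a[i]:  10 11  4  2  9  3  8  7  6  1  5
S:     10 21  4  2 13  5 13 12 11  1 10
Maximum is 21 (e.g. 10 + 11).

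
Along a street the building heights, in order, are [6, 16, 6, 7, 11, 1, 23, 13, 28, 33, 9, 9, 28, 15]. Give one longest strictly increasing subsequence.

Patience tails give the LIS length; then backtrack through the dp parents:
6 → extends → [6]
16 → extends → [6, 16]
6 → already a tail → [6, 16]
7 → replaces 16 → [6, 7]
11 → extends → [6, 7, 11]
1 → replaces 6 → [1, 7, 11]
23 → extends → [1, 7, 11, 23]
13 → replaces 23 → [1, 7, 11, 13]
28 → extends → [1, 7, 11, 13, 28]
33 → extends → [1, 7, 11, 13, 28, 33]
9 → replaces 11 → [1, 7, 9, 13, 28, 33]
9 → already a tail → [1, 7, 9, 13, 28, 33]
28 → already a tail → [1, 7, 9, 13, 28, 33]
15 → replaces 28 → [1, 7, 9, 13, 15, 33]
Length 6; one witness is 6, 7, 11, 23, 28, 33.

6, 7, 11, 23, 28, 33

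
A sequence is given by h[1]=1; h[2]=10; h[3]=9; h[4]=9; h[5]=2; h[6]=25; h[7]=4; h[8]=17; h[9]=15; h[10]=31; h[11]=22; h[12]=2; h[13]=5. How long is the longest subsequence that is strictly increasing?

5

Track the smallest tail for each achievable length (strict):
1 → extends → [1]
10 → extends → [1, 10]
9 → replaces 10 → [1, 9]
9 → already a tail → [1, 9]
2 → replaces 9 → [1, 2]
25 → extends → [1, 2, 25]
4 → replaces 25 → [1, 2, 4]
17 → extends → [1, 2, 4, 17]
15 → replaces 17 → [1, 2, 4, 15]
31 → extends → [1, 2, 4, 15, 31]
22 → replaces 31 → [1, 2, 4, 15, 22]
2 → already a tail → [1, 2, 4, 15, 22]
5 → replaces 15 → [1, 2, 4, 5, 22]
Five tails, so the longest strictly increasing subsequence has length 5 (e.g. 1, 2, 4, 17, 31).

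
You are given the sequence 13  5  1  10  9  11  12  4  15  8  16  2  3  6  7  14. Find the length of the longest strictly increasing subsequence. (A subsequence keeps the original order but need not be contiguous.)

6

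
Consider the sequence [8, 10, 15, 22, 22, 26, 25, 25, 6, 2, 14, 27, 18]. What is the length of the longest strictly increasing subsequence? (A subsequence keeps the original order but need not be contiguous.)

6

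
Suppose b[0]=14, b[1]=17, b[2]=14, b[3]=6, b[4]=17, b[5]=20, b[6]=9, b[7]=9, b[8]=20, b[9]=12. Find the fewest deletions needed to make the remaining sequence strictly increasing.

7

Fewest deletions = n − (longest strictly increasing subsequence).
i:      0  1  2  3  4  5  6  7  8  9
b[i]:  14 17 14  6 17 20  9  9 20 12
dp:     1  2  1  1  2  3  2  2  3  3
max dp = 3, so deletions = 10 − 3 = 7.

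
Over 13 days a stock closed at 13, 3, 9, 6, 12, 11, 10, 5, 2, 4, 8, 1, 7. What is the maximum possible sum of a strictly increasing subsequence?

Let S[i] be the best sum of a strictly increasing subsequence ending at i:
i:      1  2  3  4  5  6  7  8  9 10 11 12 13
a[i]:  13  3  9  6 12 11 10  5  2  4  8  1  7
S:     13  3 12  9 24 23 22  8  2  7 17  1 16
Maximum is 24 (e.g. 3 + 9 + 12).

24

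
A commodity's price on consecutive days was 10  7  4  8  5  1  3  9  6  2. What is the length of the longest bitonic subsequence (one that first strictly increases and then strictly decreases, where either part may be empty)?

inc[i] = longest strictly increasing subsequence ending at i; dec[i] = longest strictly decreasing subsequence starting at i:
i:      1  2  3  4  5  6  7  8  9 10
a[i]:  10  7  4  8  5  1  3  9  6  2
inc:    1  1  1  2  2  1  2  3  3  2
dec:    5  4  3  4  3  1  2  3  2  1
Best peak at i=1 (value 10): inc=1, dec=5, length 1+5−1 = 5.

5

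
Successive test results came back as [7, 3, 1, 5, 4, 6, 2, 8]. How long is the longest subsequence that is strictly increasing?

4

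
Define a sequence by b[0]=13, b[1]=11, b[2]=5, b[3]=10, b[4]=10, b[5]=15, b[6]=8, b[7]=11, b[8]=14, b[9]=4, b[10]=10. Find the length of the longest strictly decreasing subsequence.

5

Let dp[i] be the longest strictly decreasing subsequence ending at i:
i:      0  1  2  3  4  5  6  7  8  9 10
b[i]:  13 11  5 10 10 15  8 11 14  4 10
dp:     1  2  3  3  3  1  4  2  2  5  3
Maximum is 5.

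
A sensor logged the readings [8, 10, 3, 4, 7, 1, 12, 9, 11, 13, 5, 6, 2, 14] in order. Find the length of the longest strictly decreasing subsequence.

Let dp[i] be the longest strictly decreasing subsequence ending at i:
i:      1  2  3  4  5  6  7  8  9 10 11 12 13 14
a[i]:   8 10  3  4  7  1 12  9 11 13  5  6  2 14
dp:     1  1  2  2  2  3  1  2  2  1  3  3  4  1
Maximum is 4.

4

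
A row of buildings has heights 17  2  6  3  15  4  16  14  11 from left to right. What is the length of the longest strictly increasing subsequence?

4

Let dp[i] be the length of the longest such subsequence ending at index i:
i:      1  2  3  4  5  6  7  8  9
a[i]:  17  2  6  3 15  4 16 14 11
dp:     1  1  2  2  3  3  4  4  4
Maximum dp value is 4.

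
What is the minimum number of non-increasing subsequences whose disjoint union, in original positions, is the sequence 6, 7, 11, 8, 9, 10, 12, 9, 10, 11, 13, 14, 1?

8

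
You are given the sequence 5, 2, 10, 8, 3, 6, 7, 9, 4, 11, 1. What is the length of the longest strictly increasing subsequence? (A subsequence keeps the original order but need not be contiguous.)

6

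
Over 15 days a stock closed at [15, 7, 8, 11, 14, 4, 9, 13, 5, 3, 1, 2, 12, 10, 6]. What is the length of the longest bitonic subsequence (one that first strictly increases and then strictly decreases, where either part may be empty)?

inc[i] = longest strictly increasing subsequence ending at i; dec[i] = longest strictly decreasing subsequence starting at i:
i:      1  2  3  4  5  6  7  8  9 10 11 12 13 14 15
a[i]:  15  7  8 11 14  4  9 13  5  3  1  2 12 10  6
inc:    1  1  2  3  4  1  3  4  2  1  1  2  4  4  3
dec:    6  4  4  5  5  3  4  4  3  2  1  1  3  2  1
Best peak at i=5 (value 14): inc=4, dec=5, length 4+5−1 = 8.

8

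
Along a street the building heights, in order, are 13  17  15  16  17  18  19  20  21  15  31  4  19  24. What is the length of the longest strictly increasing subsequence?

9

Track the smallest tail for each achievable length (strict):
13 → extends → [13]
17 → extends → [13, 17]
15 → replaces 17 → [13, 15]
16 → extends → [13, 15, 16]
17 → extends → [13, 15, 16, 17]
18 → extends → [13, 15, 16, 17, 18]
19 → extends → [13, 15, 16, 17, 18, 19]
20 → extends → [13, 15, 16, 17, 18, 19, 20]
21 → extends → [13, 15, 16, 17, 18, 19, 20, 21]
15 → already a tail → [13, 15, 16, 17, 18, 19, 20, 21]
31 → extends → [13, 15, 16, 17, 18, 19, 20, 21, 31]
4 → replaces 13 → [4, 15, 16, 17, 18, 19, 20, 21, 31]
19 → already a tail → [4, 15, 16, 17, 18, 19, 20, 21, 31]
24 → replaces 31 → [4, 15, 16, 17, 18, 19, 20, 21, 24]
Nine tails, so the longest strictly increasing subsequence has length 9 (e.g. 13, 15, 16, 17, 18, 19, 20, 21, 31).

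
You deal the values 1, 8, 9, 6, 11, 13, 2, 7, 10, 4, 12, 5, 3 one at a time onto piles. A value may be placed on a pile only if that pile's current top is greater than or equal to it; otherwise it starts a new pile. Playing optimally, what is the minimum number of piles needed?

5

Place each on the leftmost legal pile:
1 → new pile 1 (tops now [1])
8 → new pile 2 (tops now [1, 8])
9 → new pile 3 (tops now [1, 8, 9])
6 → pile 2 (tops now [1, 6, 9])
11 → new pile 4 (tops now [1, 6, 9, 11])
13 → new pile 5 (tops now [1, 6, 9, 11, 13])
2 → pile 2 (tops now [1, 2, 9, 11, 13])
7 → pile 3 (tops now [1, 2, 7, 11, 13])
10 → pile 4 (tops now [1, 2, 7, 10, 13])
4 → pile 3 (tops now [1, 2, 4, 10, 13])
12 → pile 5 (tops now [1, 2, 4, 10, 12])
5 → pile 4 (tops now [1, 2, 4, 5, 12])
3 → pile 3 (tops now [1, 2, 3, 5, 12])
Five piles.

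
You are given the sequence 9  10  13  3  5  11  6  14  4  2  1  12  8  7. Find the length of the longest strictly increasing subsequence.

4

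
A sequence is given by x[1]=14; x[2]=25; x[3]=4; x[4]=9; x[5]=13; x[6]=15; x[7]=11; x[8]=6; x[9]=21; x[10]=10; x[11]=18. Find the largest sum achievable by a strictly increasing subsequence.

Let S[i] be the best sum of a strictly increasing subsequence ending at i:
i:      1  2  3  4  5  6  7  8  9 10 11
x[i]:  14 25  4  9 13 15 11  6 21 10 18
S:     14 39  4 13 26 41 24 10 62 23 59
Maximum is 62 (e.g. 4 + 9 + 13 + 15 + 21).

62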